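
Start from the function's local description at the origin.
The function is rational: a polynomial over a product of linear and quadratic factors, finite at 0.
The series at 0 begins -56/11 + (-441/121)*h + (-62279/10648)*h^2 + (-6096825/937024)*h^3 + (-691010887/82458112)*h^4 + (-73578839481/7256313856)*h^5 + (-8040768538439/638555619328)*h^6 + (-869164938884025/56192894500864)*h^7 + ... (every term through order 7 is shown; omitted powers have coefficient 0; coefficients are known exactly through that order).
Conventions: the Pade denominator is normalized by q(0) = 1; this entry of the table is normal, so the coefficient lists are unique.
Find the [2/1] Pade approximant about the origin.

The Pade approximant has numerator coefficients [-56/11, 28224/13981, -25088/13981]; denominator coefficients [1, -124425/111848].

Taylor coefficients needed (read off): a_0 = -56/11, a_1 = -441/121, a_2 = -62279/10648, a_3 = -6096825/937024.
Write the denominator as Q(h) = 1 + q1*h. Requiring Q*f - P = O(h^4) with deg P <= 2 kills the coefficients of h^3..h^3 in Q*f:
  h^3: a_3 + q1*a_2 = 0, i.e. -6096825/937024 + (-62279/10648)*q1 = 0.
Solving this linear system: q1 = -124425/111848.
The numerator is Q*f truncated at degree 2: P0 = a_0 = -56/11; P1 = a_1 + q1*a_0 = 28224/13981; P2 = a_2 + q1*a_1 = -25088/13981.


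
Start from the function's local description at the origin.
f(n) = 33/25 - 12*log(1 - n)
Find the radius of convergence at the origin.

Branch term (-12)*log(1 - n/(1)): its argument vanishes at n = 1, a logarithmic branch point, modulus 1.
The radius of convergence is the smallest modulus among the singular points: 1.

The radius of convergence is 1.


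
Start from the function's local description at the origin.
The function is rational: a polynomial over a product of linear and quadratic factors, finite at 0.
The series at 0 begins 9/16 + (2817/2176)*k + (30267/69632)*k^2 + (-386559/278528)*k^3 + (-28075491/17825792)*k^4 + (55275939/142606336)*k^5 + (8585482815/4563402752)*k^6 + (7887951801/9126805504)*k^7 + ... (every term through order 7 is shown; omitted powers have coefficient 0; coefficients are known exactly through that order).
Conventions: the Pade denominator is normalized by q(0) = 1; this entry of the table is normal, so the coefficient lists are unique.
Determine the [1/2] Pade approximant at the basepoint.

Taylor coefficients needed (read off): a_0 = 9/16, a_1 = 2817/2176, a_2 = 30267/69632, a_3 = -386559/278528.
Write the denominator as Q(k) = 1 + q1*k + q2*k^2. Requiring Q*f - P = O(k^4) with deg P <= 1 kills the coefficients of k^2..k^3 in Q*f:
  k^2: a_2 + q1*a_1 + q2*a_0 = 0, i.e. 30267/69632 + (2817/2176)*q1 + (9/16)*q2 = 0.
  k^3: a_3 + q1*a_2 + q2*a_1 = 0, i.e. -386559/278528 + (30267/69632)*q1 + (2817/2176)*q2 = 0.
Solving this linear system: q1 = -2512953/2677640, q2 = 118859073/85684480.
The numerator is Q*f truncated at degree 1: P0 = a_0 = 9/16; P1 = a_1 + q1*a_0 = 17449443/22759940.

The Pade approximant has numerator coefficients [9/16, 17449443/22759940]; denominator coefficients [1, -2512953/2677640, 118859073/85684480].


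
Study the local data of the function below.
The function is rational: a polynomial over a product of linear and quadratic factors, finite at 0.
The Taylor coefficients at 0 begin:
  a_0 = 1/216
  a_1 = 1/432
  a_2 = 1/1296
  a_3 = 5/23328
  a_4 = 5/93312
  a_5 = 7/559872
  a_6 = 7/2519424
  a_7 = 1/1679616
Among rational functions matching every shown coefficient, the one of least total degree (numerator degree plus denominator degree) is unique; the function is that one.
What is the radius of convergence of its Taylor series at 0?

The radius of convergence is 6.

No rational of total degree below 3 reproduces all 8 coefficients; solving the [0/3] Pade equations on them gives f(α) = -1/(α - 6)**3, whose expansion matches every shown term.
Denominator factor (α - 6)^3: pole of order 3 at 6, modulus 6.
The radius of convergence is the smallest modulus among the singular points: 6.


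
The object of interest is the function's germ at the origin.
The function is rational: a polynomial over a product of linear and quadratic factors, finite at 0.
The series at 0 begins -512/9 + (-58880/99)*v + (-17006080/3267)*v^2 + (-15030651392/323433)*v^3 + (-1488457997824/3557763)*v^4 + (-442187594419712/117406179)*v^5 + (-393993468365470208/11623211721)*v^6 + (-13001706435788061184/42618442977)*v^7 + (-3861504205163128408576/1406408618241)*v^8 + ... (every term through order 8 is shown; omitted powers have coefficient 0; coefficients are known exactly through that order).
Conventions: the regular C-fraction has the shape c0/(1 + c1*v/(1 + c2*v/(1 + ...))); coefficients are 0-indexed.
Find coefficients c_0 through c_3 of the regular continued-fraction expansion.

Taylor coefficients (read off): a_0 = -512/9, a_1 = -58880/99, a_2 = -17006080/3267, a_3 = -15030651392/323433.
c0 = a_0 = -512/9. Peel one level at a time: if S = 1 + c*v/S' with S'(0) = 1, then c is the v-coefficient of S and S' = c*v/(S - 1).
S_1 = c0/f = 1 + (-115/11)*v + (6460/363)*v^2 + ...; c1 = -115/11.
S_2 = c1*v/(S_1 - 1) = 1 + (1292/759)*v + (-13263308/8641215)*v^2 + ...; c2 = 1292/759.
S_3 = c2*v/(S_2 - 1) = 1 + (3315827/3677355)*v + ...; c3 = 3315827/3677355.

The regular C-fraction coefficients are [-512/9, -115/11, 1292/759, 3315827/3677355].


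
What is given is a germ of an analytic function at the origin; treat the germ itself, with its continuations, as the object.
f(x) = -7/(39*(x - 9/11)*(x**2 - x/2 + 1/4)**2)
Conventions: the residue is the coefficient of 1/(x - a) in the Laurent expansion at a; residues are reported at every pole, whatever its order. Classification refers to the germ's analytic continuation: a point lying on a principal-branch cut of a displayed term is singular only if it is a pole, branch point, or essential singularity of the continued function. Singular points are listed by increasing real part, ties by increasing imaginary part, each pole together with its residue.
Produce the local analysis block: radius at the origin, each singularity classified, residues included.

Denominator factor (x**2 - x/2 + 1/4)^2: discriminant -3/4, complex-conjugate roots (1/4) + ((1/4)*sqrt(3))*i and (1/4) - ((1/4)*sqrt(3))*i; poles of order 2, moduli 1/2 and 1/2.
Denominator factor (x - 9/11): pole of order 1 at 9/11, modulus 9/11.
The radius of convergence is the smallest modulus among the singular points: 1/2.
The factor x**2 - x/2 + 1/4 splits as (x - a)(x - a') with a = (1/4) - ((1/4)*sqrt(3))*i, a' = (1/4) + ((1/4)*sqrt(3))*i. At the order-2 pole a set g(x) = (x - a)^2*f(x) = [-7/(39*(x - 9/11))] / (x - a')^2.
Order-2 pole: residue = g'(a); g'((1/4) - ((1/4)*sqrt(3))*i) = (819896/2379351) + ((13197800/21414159)*sqrt(3))*i, so the residue is (819896/2379351) + ((13197800/21414159)*sqrt(3))*i.
The factor x**2 - x/2 + 1/4 splits as (x - a)(x - a') with a = (1/4) + ((1/4)*sqrt(3))*i, a' = (1/4) - ((1/4)*sqrt(3))*i. At the order-2 pole a set g(x) = (x - a)^2*f(x) = [-7/(39*(x - 9/11))] / (x - a')^2.
Order-2 pole: residue = g'(a); g'((1/4) + ((1/4)*sqrt(3))*i) = (819896/2379351) - ((13197800/21414159)*sqrt(3))*i, so the residue is (819896/2379351) - ((13197800/21414159)*sqrt(3))*i.
At the order-1 pole 9/11 set g(x) = (x - (9/11))*f(x) = -7/(39*(x**2 - x/2 + 1/4)**2).
Simple pole: residue = g(a) at a = 9/11, which is -1639792/2379351.
List the singular points by increasing real part (a conjugate pair: the negative imaginary part first).

Radius of convergence at 0: 1/2.
At (1/4) - ((1/4)*sqrt(3))*i: a pole of order 2; residue (819896/2379351) + ((13197800/21414159)*sqrt(3))*i.
At (1/4) + ((1/4)*sqrt(3))*i: a pole of order 2; residue (819896/2379351) - ((13197800/21414159)*sqrt(3))*i.
At 9/11: a pole of order 1; residue -1639792/2379351.


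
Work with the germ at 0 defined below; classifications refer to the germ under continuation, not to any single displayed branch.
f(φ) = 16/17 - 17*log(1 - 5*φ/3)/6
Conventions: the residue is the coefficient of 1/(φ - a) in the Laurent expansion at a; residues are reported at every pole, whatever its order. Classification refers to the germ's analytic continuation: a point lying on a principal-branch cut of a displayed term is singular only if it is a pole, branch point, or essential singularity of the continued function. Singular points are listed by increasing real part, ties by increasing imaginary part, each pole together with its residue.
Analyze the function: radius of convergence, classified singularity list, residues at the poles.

Radius of convergence at 0: 3/5.
At 3/5: a logarithmic branch point.

Branch term (-17/6)*log(1 - φ/(3/5)): its argument vanishes at φ = 3/5, a logarithmic branch point, modulus 3/5.
The radius of convergence is the smallest modulus among the singular points: 3/5.


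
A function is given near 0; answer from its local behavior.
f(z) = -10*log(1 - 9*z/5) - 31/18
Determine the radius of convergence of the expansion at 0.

The radius of convergence is 5/9.

Branch term (-10)*log(1 - z/(5/9)): its argument vanishes at z = 5/9, a logarithmic branch point, modulus 5/9.
The radius of convergence is the smallest modulus among the singular points: 5/9.


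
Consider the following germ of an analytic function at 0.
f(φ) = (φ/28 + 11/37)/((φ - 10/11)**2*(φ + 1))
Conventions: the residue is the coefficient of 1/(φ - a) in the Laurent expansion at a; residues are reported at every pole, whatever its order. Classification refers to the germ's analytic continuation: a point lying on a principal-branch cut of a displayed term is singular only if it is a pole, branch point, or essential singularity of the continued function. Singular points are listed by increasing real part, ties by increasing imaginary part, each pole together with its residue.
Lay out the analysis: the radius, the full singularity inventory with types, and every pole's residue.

Denominator factor (φ + 1): pole of order 1 at -1, modulus 1.
Denominator factor (φ - 10/11)^2: pole of order 2 at 10/11, modulus 10/11.
The radius of convergence is the smallest modulus among the singular points: 10/11.
At the order-1 pole -1 set g(φ) = (φ - (-1))*f(φ) = (φ/28 + 11/37)/(φ - 10/11)**2.
Simple pole: residue = g(a) at a = -1, which is 32791/456876.
At the order-2 pole 10/11 set g(φ) = (φ - (10/11))^2*f(φ) = (φ/28 + 11/37)/(φ + 1).
Order-2 pole: residue = g'(a); g'(10/11) = -32791/456876, so the residue is -32791/456876.
List the singular points by increasing real part (a conjugate pair: the negative imaginary part first).

Radius of convergence at 0: 10/11.
At -1: a pole of order 1; residue 32791/456876.
At 10/11: a pole of order 2; residue -32791/456876.


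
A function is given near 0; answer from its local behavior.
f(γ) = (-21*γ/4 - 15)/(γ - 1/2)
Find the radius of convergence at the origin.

The radius of convergence is 1/2.

Denominator factor (γ - 1/2): pole of order 1 at 1/2, modulus 1/2.
The radius of convergence is the smallest modulus among the singular points: 1/2.


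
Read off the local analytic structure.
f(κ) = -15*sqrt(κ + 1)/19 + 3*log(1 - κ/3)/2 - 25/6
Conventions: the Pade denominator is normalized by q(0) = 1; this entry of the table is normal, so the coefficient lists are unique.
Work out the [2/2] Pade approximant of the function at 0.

The Pade approximant has numerator coefficients [-565/114, -17619457/6451659, 52470901/1858077792]; denominator coefficients [1, 41936/113187, -1132573/16298928].

Taylor coefficients needed (expand at 0): a_0 = -565/114, a_1 = -17/19, a_2 = 7/456, a_3 = -557/8208, a_4 = 1721/65664.
Write the denominator as Q(κ) = 1 + q1*κ + q2*κ^2. Requiring Q*f - P = O(κ^5) with deg P <= 2 kills the coefficients of κ^3..κ^4 in Q*f:
  κ^3: a_3 + q1*a_2 + q2*a_1 = 0, i.e. -557/8208 + (7/456)*q1 + (-17/19)*q2 = 0.
  κ^4: a_4 + q1*a_3 + q2*a_2 = 0, i.e. 1721/65664 + (-557/8208)*q1 + (7/456)*q2 = 0.
Solving this linear system: q1 = 41936/113187, q2 = -1132573/16298928.
The numerator is Q*f truncated at degree 2: P0 = a_0 = -565/114; P1 = a_1 + q1*a_0 = -17619457/6451659; P2 = a_2 + q1*a_1 + q2*a_0 = 52470901/1858077792.


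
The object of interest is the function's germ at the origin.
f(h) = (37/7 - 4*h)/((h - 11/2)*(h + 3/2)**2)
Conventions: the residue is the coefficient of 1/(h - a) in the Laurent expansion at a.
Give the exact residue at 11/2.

The residue is -117/343.

At the order-1 pole 11/2 set g(h) = (h - (11/2))*f(h) = (37/7 - 4*h)/(h + 3/2)**2.
Simple pole: residue = g(a) at a = 11/2, which is -117/343.


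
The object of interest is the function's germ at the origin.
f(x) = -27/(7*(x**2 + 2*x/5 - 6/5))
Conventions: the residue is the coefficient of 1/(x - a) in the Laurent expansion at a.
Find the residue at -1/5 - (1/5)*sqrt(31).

The factor x**2 + 2*x/5 - 6/5 splits as (x - a)(x - a') with a = -1/5 - (1/5)*sqrt(31), a' = -1/5 + (1/5)*sqrt(31). At the order-1 pole a set g(x) = (x - a)*f(x) = [-27/7] / (x - a').
Simple pole: residue = g(a) at a = -1/5 - (1/5)*sqrt(31), which is (135/434)*sqrt(31).

The residue is (135/434)*sqrt(31).


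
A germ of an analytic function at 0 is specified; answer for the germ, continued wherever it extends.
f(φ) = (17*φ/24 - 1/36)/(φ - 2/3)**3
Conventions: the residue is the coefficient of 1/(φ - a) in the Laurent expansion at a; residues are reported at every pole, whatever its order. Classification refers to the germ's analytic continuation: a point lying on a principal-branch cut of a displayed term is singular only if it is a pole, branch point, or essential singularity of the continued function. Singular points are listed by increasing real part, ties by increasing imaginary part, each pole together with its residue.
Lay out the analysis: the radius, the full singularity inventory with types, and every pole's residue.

Denominator factor (φ - 2/3)^3: pole of order 3 at 2/3, modulus 2/3.
The radius of convergence is the smallest modulus among the singular points: 2/3.
At the order-3 pole 2/3 set g(φ) = (φ - (2/3))^3*f(φ) = 17*φ/24 - 1/36.
Order-3 pole: residue = g''(a)/2; g''(2/3) = 0, so the residue is 0.

Radius of convergence at 0: 2/3.
At 2/3: a pole of order 3; residue 0.


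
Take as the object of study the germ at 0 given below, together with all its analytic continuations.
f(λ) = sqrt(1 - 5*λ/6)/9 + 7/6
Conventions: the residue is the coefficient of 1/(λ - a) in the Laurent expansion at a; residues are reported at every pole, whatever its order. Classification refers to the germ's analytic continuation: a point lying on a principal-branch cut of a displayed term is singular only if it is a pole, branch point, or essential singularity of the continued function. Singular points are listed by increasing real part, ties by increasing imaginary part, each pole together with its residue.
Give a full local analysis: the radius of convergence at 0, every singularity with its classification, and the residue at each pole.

Branch term (1/9)*sqrt(1 - λ/(6/5)): its argument vanishes at λ = 6/5, a square-root branch point, modulus 6/5.
The radius of convergence is the smallest modulus among the singular points: 6/5.

Radius of convergence at 0: 6/5.
At 6/5: an algebraic (square-root) branch point.


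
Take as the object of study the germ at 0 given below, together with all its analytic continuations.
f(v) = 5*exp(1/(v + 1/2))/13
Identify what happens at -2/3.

The point is a regular point.

There is no denominator, hence no pole anywhere.
The essential point of exp(1/(v - (-1/2))) is -1/2, not -2/3.
So the germ continues analytically to -2/3.


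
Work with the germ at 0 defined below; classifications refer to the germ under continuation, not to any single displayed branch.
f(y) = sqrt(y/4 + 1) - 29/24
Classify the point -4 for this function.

The point is an algebraic (square-root) branch point.

The term (1)*sqrt(1 - y/(-4)) has argument 1 - -4/(-4) = 0 at -4: a square-root (algebraic, two-sheeted) branch point; the remaining terms are analytic or single-valued there.


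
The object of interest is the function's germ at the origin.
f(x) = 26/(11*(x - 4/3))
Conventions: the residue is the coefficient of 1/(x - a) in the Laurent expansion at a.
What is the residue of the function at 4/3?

The residue is 26/11.

At the order-1 pole 4/3 set g(x) = (x - (4/3))*f(x) = 26/11.
Simple pole: residue = g(a) at a = 4/3, which is 26/11.


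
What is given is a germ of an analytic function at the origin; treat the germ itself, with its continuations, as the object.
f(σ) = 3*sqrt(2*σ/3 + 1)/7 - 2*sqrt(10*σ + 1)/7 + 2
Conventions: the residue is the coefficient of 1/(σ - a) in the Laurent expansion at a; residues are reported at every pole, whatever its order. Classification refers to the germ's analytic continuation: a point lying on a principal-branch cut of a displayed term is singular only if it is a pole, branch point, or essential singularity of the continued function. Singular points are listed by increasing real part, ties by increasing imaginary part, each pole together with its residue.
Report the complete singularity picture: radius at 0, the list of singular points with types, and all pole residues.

Branch term (3/7)*sqrt(1 - σ/(-3/2)): its argument vanishes at σ = -3/2, a square-root branch point, modulus 3/2.
Branch term (-2/7)*sqrt(1 - σ/(-1/10)): its argument vanishes at σ = -1/10, a square-root branch point, modulus 1/10.
The radius of convergence is the smallest modulus among the singular points: 1/10.
List the singular points by increasing real part (a conjugate pair: the negative imaginary part first).

Radius of convergence at 0: 1/10.
At -3/2: an algebraic (square-root) branch point.
At -1/10: an algebraic (square-root) branch point.


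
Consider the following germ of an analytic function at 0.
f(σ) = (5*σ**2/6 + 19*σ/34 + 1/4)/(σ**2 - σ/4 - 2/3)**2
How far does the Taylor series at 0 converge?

The radius of convergence is -1/8 + (1/24)*sqrt(393).

Denominator factor (σ**2 - σ/4 - 2/3)^2: discriminant 131/48, real irrational roots 1/8 + (1/24)*sqrt(393) and 1/8 - (1/24)*sqrt(393); poles of order 2, moduli 1/8 + (1/24)*sqrt(393) and -1/8 + (1/24)*sqrt(393).
The radius of convergence is the smallest modulus among the singular points: -1/8 + (1/24)*sqrt(393).


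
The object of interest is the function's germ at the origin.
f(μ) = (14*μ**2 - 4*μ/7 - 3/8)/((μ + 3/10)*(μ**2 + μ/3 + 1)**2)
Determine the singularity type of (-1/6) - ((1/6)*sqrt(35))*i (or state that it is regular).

The denominator factor μ**2 + μ/3 + 1 vanishes at (-1/6) - ((1/6)*sqrt(35))*i and appears to the power 2; the numerator there equals (-6805/504) + ((55/63)*sqrt(35))*i, nonzero, and no other factor vanishes.
Hence a pole whose order is the multiplicity, 2.

The point is a pole of order 2.


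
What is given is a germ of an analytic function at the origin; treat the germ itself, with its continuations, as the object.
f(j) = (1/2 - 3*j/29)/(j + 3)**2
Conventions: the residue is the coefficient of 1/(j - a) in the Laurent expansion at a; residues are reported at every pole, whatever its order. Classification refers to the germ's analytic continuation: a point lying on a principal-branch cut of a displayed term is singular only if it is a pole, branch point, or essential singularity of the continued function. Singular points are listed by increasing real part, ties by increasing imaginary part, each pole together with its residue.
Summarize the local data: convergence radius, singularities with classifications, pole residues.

Denominator factor (j + 3)^2: pole of order 2 at -3, modulus 3.
The radius of convergence is the smallest modulus among the singular points: 3.
At the order-2 pole -3 set g(j) = (j - (-3))^2*f(j) = 1/2 - 3*j/29.
Order-2 pole: residue = g'(a); g'(-3) = -3/29, so the residue is -3/29.

Radius of convergence at 0: 3.
At -3: a pole of order 2; residue -3/29.


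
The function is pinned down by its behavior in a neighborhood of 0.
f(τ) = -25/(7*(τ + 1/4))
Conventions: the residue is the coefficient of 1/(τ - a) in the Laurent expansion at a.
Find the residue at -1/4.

The residue is -25/7.

At the order-1 pole -1/4 set g(τ) = (τ - (-1/4))*f(τ) = -25/7.
Simple pole: residue = g(a) at a = -1/4, which is -25/7.


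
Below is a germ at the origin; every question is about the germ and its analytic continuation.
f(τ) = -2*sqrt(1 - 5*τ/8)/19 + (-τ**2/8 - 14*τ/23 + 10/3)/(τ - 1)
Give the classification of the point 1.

The point is a pole of order 1.

The denominator factor τ - 1 vanishes at 1 and appears to the power 1; the numerator there equals 1435/552, nonzero, and no other factor vanishes.
The branch terms are analytic at this point.
Hence a pole whose order is the multiplicity, 1.


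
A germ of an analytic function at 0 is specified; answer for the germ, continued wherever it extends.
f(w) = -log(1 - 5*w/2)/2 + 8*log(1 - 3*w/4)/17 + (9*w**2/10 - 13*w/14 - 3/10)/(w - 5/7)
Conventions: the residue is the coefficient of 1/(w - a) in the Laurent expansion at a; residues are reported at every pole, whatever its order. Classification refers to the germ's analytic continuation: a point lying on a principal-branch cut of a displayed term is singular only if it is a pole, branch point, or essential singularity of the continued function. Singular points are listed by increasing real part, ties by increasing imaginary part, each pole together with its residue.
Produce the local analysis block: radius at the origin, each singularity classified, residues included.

Denominator factor (w - 5/7): pole of order 1 at 5/7, modulus 5/7.
Branch term (8/17)*log(1 - w/(4/3)): its argument vanishes at w = 4/3, a logarithmic branch point, modulus 4/3.
Branch term (-1/2)*log(1 - w/(2/5)): its argument vanishes at w = 2/5, a logarithmic branch point, modulus 2/5.
The radius of convergence is the smallest modulus among the singular points: 2/5.
The branch terms are analytic at 5/7 and contribute nothing to the residue; only the rational part matters.
At the order-1 pole 5/7 set g(w) = (w - (5/7))*(rational part) = 9*w**2/10 - 13*w/14 - 3/10.
Simple pole: residue = g(a) at a = 5/7, which is -247/490.
List the singular points by increasing real part (a conjugate pair: the negative imaginary part first).

Radius of convergence at 0: 2/5.
At 2/5: a logarithmic branch point.
At 5/7: a pole of order 1; residue -247/490.
At 4/3: a logarithmic branch point.


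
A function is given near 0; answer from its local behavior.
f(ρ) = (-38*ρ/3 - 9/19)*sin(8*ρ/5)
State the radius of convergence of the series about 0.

The factor sin(8*ρ/5) is entire and contributes no finite singular point.
The polynomial part has no poles.
No finite singular points: the Taylor series at 0 converges everywhere.

The radius of convergence is infinite.


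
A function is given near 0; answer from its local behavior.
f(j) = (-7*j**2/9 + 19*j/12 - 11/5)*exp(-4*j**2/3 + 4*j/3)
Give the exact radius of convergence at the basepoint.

The radius of convergence is infinite.

The factor exp(-4*j**2/3 + 4*j/3) is entire and contributes no finite singular point.
The polynomial part has no poles.
No finite singular points: the Taylor series at 0 converges everywhere.


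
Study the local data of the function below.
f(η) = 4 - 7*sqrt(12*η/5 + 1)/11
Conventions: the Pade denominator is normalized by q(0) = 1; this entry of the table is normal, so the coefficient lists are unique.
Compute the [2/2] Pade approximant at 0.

Taylor coefficients needed (expand at 0): a_0 = 37/11, a_1 = -42/55, a_2 = 126/275, a_3 = -756/1375, a_4 = 1134/1375.
Write the denominator as Q(η) = 1 + q1*η + q2*η^2. Requiring Q*f - P = O(η^5) with deg P <= 2 kills the coefficients of η^3..η^4 in Q*f:
  η^3: a_3 + q1*a_2 + q2*a_1 = 0, i.e. -756/1375 + (126/275)*q1 + (-42/55)*q2 = 0.
  η^4: a_4 + q1*a_3 + q2*a_2 = 0, i.e. 1134/1375 + (-756/1375)*q1 + (126/275)*q2 = 0.
Solving this linear system: q1 = 9/5, q2 = 9/25.
The numerator is Q*f truncated at degree 2: P0 = a_0 = 37/11; P1 = a_1 + q1*a_0 = 291/55; P2 = a_2 + q1*a_1 + q2*a_0 = 81/275.

The Pade approximant has numerator coefficients [37/11, 291/55, 81/275]; denominator coefficients [1, 9/5, 9/25].


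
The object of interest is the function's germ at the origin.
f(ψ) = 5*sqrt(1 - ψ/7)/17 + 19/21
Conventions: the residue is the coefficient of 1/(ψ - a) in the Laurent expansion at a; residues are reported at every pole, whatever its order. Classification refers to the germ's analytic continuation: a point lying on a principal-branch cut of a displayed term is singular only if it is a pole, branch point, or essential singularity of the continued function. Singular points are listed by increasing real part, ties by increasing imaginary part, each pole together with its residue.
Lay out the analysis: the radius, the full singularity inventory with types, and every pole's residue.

Radius of convergence at 0: 7.
At 7: an algebraic (square-root) branch point.

Branch term (5/17)*sqrt(1 - ψ/(7)): its argument vanishes at ψ = 7, a square-root branch point, modulus 7.
The radius of convergence is the smallest modulus among the singular points: 7.


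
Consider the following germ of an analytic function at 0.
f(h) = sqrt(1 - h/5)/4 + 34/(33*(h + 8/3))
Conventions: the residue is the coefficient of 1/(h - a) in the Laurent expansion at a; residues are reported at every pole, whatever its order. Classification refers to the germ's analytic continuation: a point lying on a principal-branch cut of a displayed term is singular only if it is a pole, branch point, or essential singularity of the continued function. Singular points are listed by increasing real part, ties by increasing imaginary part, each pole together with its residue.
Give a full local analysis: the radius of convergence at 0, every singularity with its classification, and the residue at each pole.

Denominator factor (h + 8/3): pole of order 1 at -8/3, modulus 8/3.
Branch term (1/4)*sqrt(1 - h/(5)): its argument vanishes at h = 5, a square-root branch point, modulus 5.
The radius of convergence is the smallest modulus among the singular points: 8/3.
The branch term is analytic at -8/3 and contributes nothing to the residue; only the rational part matters.
At the order-1 pole -8/3 set g(h) = (h - (-8/3))*(rational part) = 34/33.
Simple pole: residue = g(a) at a = -8/3, which is 34/33.
List the singular points by increasing real part (a conjugate pair: the negative imaginary part first).

Radius of convergence at 0: 8/3.
At -8/3: a pole of order 1; residue 34/33.
At 5: an algebraic (square-root) branch point.


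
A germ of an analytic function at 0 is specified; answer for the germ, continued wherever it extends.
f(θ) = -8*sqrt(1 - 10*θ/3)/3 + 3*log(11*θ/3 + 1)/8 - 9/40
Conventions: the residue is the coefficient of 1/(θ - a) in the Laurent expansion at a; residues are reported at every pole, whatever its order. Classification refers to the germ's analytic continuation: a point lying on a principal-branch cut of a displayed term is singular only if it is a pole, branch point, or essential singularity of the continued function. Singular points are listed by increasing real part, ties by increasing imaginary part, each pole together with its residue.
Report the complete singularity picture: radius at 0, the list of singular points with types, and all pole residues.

Branch term (3/8)*log(1 - θ/(-3/11)): its argument vanishes at θ = -3/11, a logarithmic branch point, modulus 3/11.
Branch term (-8/3)*sqrt(1 - θ/(3/10)): its argument vanishes at θ = 3/10, a square-root branch point, modulus 3/10.
The radius of convergence is the smallest modulus among the singular points: 3/11.
List the singular points by increasing real part (a conjugate pair: the negative imaginary part first).

Radius of convergence at 0: 3/11.
At -3/11: a logarithmic branch point.
At 3/10: an algebraic (square-root) branch point.


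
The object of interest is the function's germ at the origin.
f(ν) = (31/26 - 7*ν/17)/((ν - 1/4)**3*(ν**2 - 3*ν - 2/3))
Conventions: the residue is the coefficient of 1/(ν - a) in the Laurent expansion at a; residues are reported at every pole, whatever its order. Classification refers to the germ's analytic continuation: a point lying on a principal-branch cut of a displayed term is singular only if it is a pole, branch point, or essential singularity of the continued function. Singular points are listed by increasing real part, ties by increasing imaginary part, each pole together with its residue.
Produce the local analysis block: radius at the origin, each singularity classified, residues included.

Denominator factor (ν - 1/4)^3: pole of order 3 at 1/4, modulus 1/4.
Denominator factor (ν**2 - 3*ν - 2/3): discriminant 35/3, real irrational roots 3/2 + (1/6)*sqrt(105) and 3/2 - (1/6)*sqrt(105); poles of order 1, moduli 3/2 + (1/6)*sqrt(105) and -3/2 + (1/6)*sqrt(105).
The radius of convergence is the smallest modulus among the singular points: -3/2 + (1/6)*sqrt(105).
The factor ν**2 - 3*ν - 2/3 splits as (ν - a)(ν - a') with a = 3/2 - (1/6)*sqrt(105), a' = 3/2 + (1/6)*sqrt(105). At the order-1 pole a set g(ν) = (ν - a)*f(ν) = [(31/26 - 7*ν/17)/(ν - 1/4)**3] / (ν - a').
Simple pole: residue = g(a) at a = 3/2 - (1/6)*sqrt(105), which is 23653152/12138425 + (3234048/16993795)*sqrt(105).
At the order-3 pole 1/4 set g(ν) = (ν - (1/4))^3*f(ν) = (31/26 - 7*ν/17)/(ν**2 - 3*ν - 2/3).
Order-3 pole: residue = g''(a)/2; g''(1/4) = -94612608/12138425, so the residue is -47306304/12138425.
The factor ν**2 - 3*ν - 2/3 splits as (ν - a)(ν - a') with a = 3/2 + (1/6)*sqrt(105), a' = 3/2 - (1/6)*sqrt(105). At the order-1 pole a set g(ν) = (ν - a)*f(ν) = [(31/26 - 7*ν/17)/(ν - 1/4)**3] / (ν - a').
Simple pole: residue = g(a) at a = 3/2 + (1/6)*sqrt(105), which is 23653152/12138425 - (3234048/16993795)*sqrt(105).
List the singular points by increasing real part (a conjugate pair: the negative imaginary part first).

Radius of convergence at 0: -3/2 + (1/6)*sqrt(105).
At 3/2 - (1/6)*sqrt(105): a pole of order 1; residue 23653152/12138425 + (3234048/16993795)*sqrt(105).
At 1/4: a pole of order 3; residue -47306304/12138425.
At 3/2 + (1/6)*sqrt(105): a pole of order 1; residue 23653152/12138425 - (3234048/16993795)*sqrt(105).


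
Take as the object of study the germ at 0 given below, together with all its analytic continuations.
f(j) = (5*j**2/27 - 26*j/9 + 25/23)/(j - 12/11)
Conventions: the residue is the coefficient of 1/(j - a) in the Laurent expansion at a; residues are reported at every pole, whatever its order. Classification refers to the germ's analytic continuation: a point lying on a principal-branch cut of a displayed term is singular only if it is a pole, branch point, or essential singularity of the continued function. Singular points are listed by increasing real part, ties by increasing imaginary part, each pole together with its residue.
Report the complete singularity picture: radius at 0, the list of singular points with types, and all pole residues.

Denominator factor (j - 12/11): pole of order 1 at 12/11, modulus 12/11.
The radius of convergence is the smallest modulus among the singular points: 12/11.
At the order-1 pole 12/11 set g(j) = (j - (12/11))*f(j) = 5*j**2/27 - 26*j/9 + 25/23.
Simple pole: residue = g(a) at a = 12/11, which is -15397/8349.

Radius of convergence at 0: 12/11.
At 12/11: a pole of order 1; residue -15397/8349.


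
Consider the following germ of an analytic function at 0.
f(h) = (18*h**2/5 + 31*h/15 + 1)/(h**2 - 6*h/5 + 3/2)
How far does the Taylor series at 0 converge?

The radius of convergence is (1/2)*sqrt(6).

Denominator factor (h**2 - 6*h/5 + 3/2): discriminant -114/25, complex-conjugate roots (3/5) + ((1/10)*sqrt(114))*i and (3/5) - ((1/10)*sqrt(114))*i; poles of order 1, moduli (1/2)*sqrt(6) and (1/2)*sqrt(6).
The radius of convergence is the smallest modulus among the singular points: (1/2)*sqrt(6).


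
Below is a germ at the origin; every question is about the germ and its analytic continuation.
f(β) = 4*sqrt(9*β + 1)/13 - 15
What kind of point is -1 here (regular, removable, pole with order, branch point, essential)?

The point is a regular point.

There is no denominator, hence no pole anywhere.
Branch term sqrt(1 - β/(-1/9)): argument at -1 is -8, nonzero, so -1 is not its branch point (a point on a principal cut is still regular for the continued germ).
So the germ continues analytically to -1.


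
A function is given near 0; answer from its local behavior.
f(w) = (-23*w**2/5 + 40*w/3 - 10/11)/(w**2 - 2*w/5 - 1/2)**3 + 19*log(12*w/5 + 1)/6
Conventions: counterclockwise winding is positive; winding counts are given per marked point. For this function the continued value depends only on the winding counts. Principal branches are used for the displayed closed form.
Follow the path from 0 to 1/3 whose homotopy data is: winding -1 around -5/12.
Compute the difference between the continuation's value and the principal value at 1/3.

The rational part is single-valued and drops out of the difference; each branch term changes only by its own monodromy.
(19/6)*log(1 - w/(-5/12)): each positive loop around -5/12 adds 2*pi*i to the log, so winding -1 contributes (19/6)*(-1)*2*pi*i = -(19/3)*pi*i.
Summing the contributions at w = 1/3 gives -(19/3)*pi*i.

Continued minus principal equals -(19/3)*pi*i.


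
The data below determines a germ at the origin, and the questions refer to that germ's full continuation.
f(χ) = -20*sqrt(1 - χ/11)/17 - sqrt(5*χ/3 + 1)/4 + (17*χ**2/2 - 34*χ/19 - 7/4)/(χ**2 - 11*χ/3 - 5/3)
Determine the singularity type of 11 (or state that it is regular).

The point is an algebraic (square-root) branch point.

The term (-20/17)*sqrt(1 - χ/(11)) has argument 1 - 11/(11) = 0 at 11: a square-root (algebraic, two-sheeted) branch point; the remaining terms are analytic or single-valued there.


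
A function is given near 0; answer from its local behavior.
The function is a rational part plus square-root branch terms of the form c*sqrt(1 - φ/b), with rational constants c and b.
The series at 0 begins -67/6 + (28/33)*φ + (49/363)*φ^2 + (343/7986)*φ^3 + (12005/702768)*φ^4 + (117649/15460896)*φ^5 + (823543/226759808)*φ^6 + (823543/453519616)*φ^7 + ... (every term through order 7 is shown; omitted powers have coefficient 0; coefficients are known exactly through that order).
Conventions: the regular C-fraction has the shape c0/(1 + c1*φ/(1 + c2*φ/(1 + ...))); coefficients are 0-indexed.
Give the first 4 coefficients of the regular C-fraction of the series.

The regular C-fraction coefficients are [-67/6, 56/737, -63/268, -469/4356].

Taylor coefficients (read off): a_0 = -67/6, a_1 = 28/33, a_2 = 49/363, a_3 = 343/7986.
c0 = a_0 = -67/6. Peel one level at a time: if S = 1 + c*φ/S' with S'(0) = 1, then c is the φ-coefficient of S and S' = c*φ/(S - 1).
S_1 = c0/f = 1 + (56/737)*φ + (882/49379)*φ^2 + ...; c1 = 56/737.
S_2 = c1*φ/(S_1 - 1) = 1 + (-63/268)*φ + (-49/1936)*φ^2 + ...; c2 = -63/268.
S_3 = c2*φ/(S_2 - 1) = 1 + (-469/4356)*φ + ...; c3 = -469/4356.


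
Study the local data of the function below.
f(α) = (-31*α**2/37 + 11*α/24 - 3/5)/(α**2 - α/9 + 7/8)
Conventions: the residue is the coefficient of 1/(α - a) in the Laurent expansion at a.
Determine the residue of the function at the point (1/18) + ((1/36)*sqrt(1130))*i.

The residue is (973/5328) - ((36779/15051600)*sqrt(1130))*i.

The factor α**2 - α/9 + 7/8 splits as (α - a)(α - a') with a = (1/18) + ((1/36)*sqrt(1130))*i, a' = (1/18) - ((1/36)*sqrt(1130))*i. At the order-1 pole a set g(α) = (α - a)*f(α) = [-31*α**2/37 + 11*α/24 - 3/5] / (α - a').
Simple pole: residue = g(a) at a = (1/18) + ((1/36)*sqrt(1130))*i, which is (973/5328) - ((36779/15051600)*sqrt(1130))*i.


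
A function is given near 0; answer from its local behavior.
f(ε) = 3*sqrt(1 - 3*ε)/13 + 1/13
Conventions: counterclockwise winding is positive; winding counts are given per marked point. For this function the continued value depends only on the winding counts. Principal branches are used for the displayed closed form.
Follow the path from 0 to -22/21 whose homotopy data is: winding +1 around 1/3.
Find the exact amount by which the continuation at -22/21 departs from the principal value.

The rational part is single-valued and drops out of the difference; each branch term changes only by its own monodromy.
(3/13)*sqrt(1 - ε/(1/3)): winding +1 is odd, the square root flips sign, contributing -2*(3/13)*sqrt(1 - (-22/21)/(1/3)) = -2*(3/13)*sqrt(29/7) = -(6/91)*sqrt(203).
Summing the contributions at ε = -22/21 gives -(6/91)*sqrt(203).

Continued minus principal equals -(6/91)*sqrt(203).


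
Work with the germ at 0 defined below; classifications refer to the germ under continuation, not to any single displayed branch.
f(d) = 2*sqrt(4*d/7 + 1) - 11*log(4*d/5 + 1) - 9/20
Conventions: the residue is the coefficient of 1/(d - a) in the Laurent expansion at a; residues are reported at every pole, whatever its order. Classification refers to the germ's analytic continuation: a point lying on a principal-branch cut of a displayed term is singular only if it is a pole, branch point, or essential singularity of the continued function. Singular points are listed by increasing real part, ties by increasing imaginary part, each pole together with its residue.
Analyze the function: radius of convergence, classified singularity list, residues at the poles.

Radius of convergence at 0: 5/4.
At -7/4: an algebraic (square-root) branch point.
At -5/4: a logarithmic branch point.

Branch term (-11)*log(1 - d/(-5/4)): its argument vanishes at d = -5/4, a logarithmic branch point, modulus 5/4.
Branch term (2)*sqrt(1 - d/(-7/4)): its argument vanishes at d = -7/4, a square-root branch point, modulus 7/4.
The radius of convergence is the smallest modulus among the singular points: 5/4.
List the singular points by increasing real part (a conjugate pair: the negative imaginary part first).


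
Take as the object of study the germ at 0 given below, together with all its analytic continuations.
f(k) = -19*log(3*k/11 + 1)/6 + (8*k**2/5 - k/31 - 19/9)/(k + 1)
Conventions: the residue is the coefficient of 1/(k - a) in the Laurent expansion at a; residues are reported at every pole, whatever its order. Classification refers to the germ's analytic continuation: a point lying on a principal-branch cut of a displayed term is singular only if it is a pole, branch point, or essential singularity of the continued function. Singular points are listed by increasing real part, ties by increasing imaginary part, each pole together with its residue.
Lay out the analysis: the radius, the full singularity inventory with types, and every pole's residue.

Radius of convergence at 0: 1.
At -11/3: a logarithmic branch point.
At -1: a pole of order 1; residue -668/1395.

Denominator factor (k + 1): pole of order 1 at -1, modulus 1.
Branch term (-19/6)*log(1 - k/(-11/3)): its argument vanishes at k = -11/3, a logarithmic branch point, modulus 11/3.
The radius of convergence is the smallest modulus among the singular points: 1.
The branch term is analytic at -1 and contributes nothing to the residue; only the rational part matters.
At the order-1 pole -1 set g(k) = (k - (-1))*(rational part) = 8*k**2/5 - k/31 - 19/9.
Simple pole: residue = g(a) at a = -1, which is -668/1395.
List the singular points by increasing real part (a conjugate pair: the negative imaginary part first).


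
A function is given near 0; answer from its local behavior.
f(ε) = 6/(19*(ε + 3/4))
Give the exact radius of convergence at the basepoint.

The radius of convergence is 3/4.

Denominator factor (ε + 3/4): pole of order 1 at -3/4, modulus 3/4.
The radius of convergence is the smallest modulus among the singular points: 3/4.


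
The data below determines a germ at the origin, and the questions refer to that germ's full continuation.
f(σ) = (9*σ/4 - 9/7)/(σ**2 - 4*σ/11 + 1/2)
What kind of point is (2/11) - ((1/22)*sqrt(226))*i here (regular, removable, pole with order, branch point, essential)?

The denominator factor σ**2 - 4*σ/11 + 1/2 vanishes at (2/11) - ((1/22)*sqrt(226))*i and appears to the power 1; the numerator there equals (-135/154) - ((9/88)*sqrt(226))*i, nonzero, and no other factor vanishes.
Hence a pole whose order is the multiplicity, 1.

The point is a pole of order 1.
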